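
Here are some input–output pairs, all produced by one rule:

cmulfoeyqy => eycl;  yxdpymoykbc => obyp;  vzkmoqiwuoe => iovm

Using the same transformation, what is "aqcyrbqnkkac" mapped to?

In each case the input is transformed by: keep one character in every 3, starting at position 1 (positions 1st, 4th, 7th, ...), then move the first 2 characters to the end (rotate left by 2).
"aqcyrbqnkkac" → "ayqk" → "qkay".

qkay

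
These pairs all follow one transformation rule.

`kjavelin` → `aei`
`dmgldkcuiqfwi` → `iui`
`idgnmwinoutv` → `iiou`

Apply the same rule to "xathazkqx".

Looking at the pairs, the operation is to move the last character to the front, then keep only the vowels.
Starting from "xathazkqx": after the first operation, "xxathazkq"; after the second, "aa".
(Check on "kjavelin": → "nkjaveli" → "aei" ✓)

aa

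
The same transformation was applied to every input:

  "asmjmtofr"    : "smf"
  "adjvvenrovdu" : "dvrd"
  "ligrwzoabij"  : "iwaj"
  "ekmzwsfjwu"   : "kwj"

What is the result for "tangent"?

In each case the input is transformed by: keep one character in every 3, starting at position 2 (positions 2nd, 5th, 8th, ...).
So "tangent" becomes "ae".

ae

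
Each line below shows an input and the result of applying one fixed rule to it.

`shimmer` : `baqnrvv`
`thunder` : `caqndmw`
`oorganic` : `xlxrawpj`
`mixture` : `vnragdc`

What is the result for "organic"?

xlarpwj

The pattern: take characters alternately from the front and the back (1st, last, 2nd, 2nd-last, ...), then shift every letter 9 places forward in the alphabet (wrapping around).
Working it through for "organic": intermediate "ocrigna", final "xlarpwj".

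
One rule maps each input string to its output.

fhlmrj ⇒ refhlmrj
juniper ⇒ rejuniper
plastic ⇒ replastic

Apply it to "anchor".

reanchor

The rule is to prepend "re".
On "anchor" that produces "reanchor".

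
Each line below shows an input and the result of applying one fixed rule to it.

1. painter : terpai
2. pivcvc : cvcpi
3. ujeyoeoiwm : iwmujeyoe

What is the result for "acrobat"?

batacr

What's happening: move the last 3 characters to the front (rotate right by 3), then delete the last character.
Doing the same to "acrobat": "batacr".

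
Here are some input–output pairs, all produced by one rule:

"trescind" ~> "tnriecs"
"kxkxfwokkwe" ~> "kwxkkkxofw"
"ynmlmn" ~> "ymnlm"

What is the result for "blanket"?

The rule is to delete the last character, then take characters alternately from the front and the back (1st, last, 2nd, 2nd-last, ...).
Applying both steps to "blanket": "blanke", then "belkan".

belkan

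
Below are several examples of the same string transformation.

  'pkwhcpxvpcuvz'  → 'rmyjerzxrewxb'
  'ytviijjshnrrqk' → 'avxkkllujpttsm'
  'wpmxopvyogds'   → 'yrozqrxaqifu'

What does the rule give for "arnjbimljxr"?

The transformation: shift every letter 2 places forward in the alphabet (wrapping around).
"arnjbimljxr" → "ctpldkonlzt".

ctpldkonlzt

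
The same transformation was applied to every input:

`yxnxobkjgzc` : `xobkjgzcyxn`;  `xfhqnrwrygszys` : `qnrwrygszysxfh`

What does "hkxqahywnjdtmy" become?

Each output is the input with this applied: move the first 3 characters to the end (rotate left by 3).
For "hkxqahywnjdtmy" the result is "qahywnjdtmyhkx".

qahywnjdtmyhkx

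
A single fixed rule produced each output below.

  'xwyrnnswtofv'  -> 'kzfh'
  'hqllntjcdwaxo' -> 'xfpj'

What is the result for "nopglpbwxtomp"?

bbjy

The pattern: shift every letter 12 places forward in the alphabet (wrapping around), then keep one character in every 3, starting at position 3 (positions 3rd, 6th, 9th, ...).
For "nopglpbwxtomp", step one produces "zabsxbnijfayb"; step two turns that into "bbjy".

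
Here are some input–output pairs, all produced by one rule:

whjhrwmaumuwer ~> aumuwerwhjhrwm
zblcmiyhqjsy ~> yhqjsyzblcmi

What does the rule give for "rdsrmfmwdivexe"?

Looking at the pairs, the operation is to swap the front and back halves of the string.
Doing the same to "rdsrmfmwdivexe": "wdivexerdsrmfm".

wdivexerdsrmfm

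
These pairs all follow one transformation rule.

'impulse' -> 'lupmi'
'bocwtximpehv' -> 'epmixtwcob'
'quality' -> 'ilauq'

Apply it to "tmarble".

bramt

The rule is to delete the last 2 characters, then reverse the string.
For "tmarble", step one produces "tmarb"; step two turns that into "bramt".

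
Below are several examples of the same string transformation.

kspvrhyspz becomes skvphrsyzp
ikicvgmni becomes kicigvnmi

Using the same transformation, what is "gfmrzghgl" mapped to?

fgrmgzghl

Looking at the pairs, the operation is to swap each adjacent pair of characters (1↔2, 3↔4, ...).
On "gfmrzghgl" that produces "fgrmgzghl".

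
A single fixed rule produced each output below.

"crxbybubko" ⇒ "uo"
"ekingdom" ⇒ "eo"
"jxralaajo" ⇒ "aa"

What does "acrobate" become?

ao

What's happening: keep one character in every 3, starting at position 1 (positions 1st, 4th, 7th, ...), then keep only the vowels.
Starting from "acrobate": after the first operation, "aot"; after the second, "ao".
(Check on "ekingdom": → "eno" → "eo" ✓)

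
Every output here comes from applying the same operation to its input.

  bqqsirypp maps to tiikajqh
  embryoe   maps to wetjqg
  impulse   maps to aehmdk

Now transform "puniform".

What's happening: shift every letter 8 places backward in the alphabet (wrapping around), then delete the last character.
Working it through for "puniform": intermediate "hmfaxgje", final "hmfaxgj".
(Check on "impulse": → "aehmdkw" → "aehmdk" ✓)

hmfaxgj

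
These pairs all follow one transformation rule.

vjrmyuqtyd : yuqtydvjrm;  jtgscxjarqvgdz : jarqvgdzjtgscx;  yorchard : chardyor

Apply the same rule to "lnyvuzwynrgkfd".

Each output is the input with this applied: swap the front and back halves of the string, then move the last character to the front.
On "lnyvuzwynrgkfd" that produces "wynrgkfdlnyvuz".
(Check on "yorchard": → "hardyorc" → "chardyor" ✓)

wynrgkfdlnyvuz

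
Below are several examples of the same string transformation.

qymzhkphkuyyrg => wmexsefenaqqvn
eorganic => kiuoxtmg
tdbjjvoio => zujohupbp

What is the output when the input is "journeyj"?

ppueakxt

The rule is to take characters alternately from the front and the back (1st, last, 2nd, 2nd-last, ...), then shift every letter 6 places forward in the alphabet (wrapping around).
On "journeyj": the first step gives "jjoyuern", and the second then gives "ppueakxt".
(Check on "qymzhkphkuyyrg": → "qgyrmyzyhukkph" → "wmexsefenaqqvn" ✓)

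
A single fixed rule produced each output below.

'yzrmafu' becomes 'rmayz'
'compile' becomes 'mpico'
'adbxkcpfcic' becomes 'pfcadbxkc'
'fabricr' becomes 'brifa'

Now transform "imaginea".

ginima

Looking at the pairs, the operation is to delete the last 2 characters, then move the last 3 characters to the front (rotate right by 3).
For "imaginea" the result is "ginima".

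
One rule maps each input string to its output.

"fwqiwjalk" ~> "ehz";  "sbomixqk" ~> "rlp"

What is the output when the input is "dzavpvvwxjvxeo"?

cuuid

The transformation: shift every letter 1 place backward in the alphabet (wrapping around), then keep one character in every 3, starting at position 1 (positions 1st, 4th, 7th, ...).
"dzavpvvwxjvxeo" → "cuuid".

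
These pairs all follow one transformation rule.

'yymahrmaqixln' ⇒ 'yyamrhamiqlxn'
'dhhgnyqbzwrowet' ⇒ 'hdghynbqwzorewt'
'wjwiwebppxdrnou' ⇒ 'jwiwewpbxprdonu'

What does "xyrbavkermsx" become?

yxbrvaekmrxs

What's happening: swap each adjacent pair of characters (1↔2, 3↔4, ...).
For "xyrbavkermsx" the result is "yxbrvaekmrxs".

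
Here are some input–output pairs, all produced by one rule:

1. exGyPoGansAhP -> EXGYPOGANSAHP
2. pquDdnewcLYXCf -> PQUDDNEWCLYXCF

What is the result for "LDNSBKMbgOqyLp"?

LDNSBKMBGOQYLP

Looking at the pairs, the operation is to convert every letter to uppercase.
Doing the same to "LDNSBKMbgOqyLp": "LDNSBKMBGOQYLP".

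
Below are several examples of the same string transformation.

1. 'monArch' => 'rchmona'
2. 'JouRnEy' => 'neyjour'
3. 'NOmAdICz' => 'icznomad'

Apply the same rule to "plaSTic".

ticplas

What's happening: move the last 3 characters to the front (rotate right by 3), then convert every letter to lowercase.
Applying both steps to "plaSTic": "TicplaS", then "ticplas".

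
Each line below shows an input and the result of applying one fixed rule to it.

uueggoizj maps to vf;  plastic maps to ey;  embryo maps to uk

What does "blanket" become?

ap

Looking at the pairs, the operation is to shift every letter 4 places backward in the alphabet (wrapping around), then keep only the last 2 characters.
For "blanket", step one produces "xhwjgap"; step two turns that into "ap".
(Check on "uueggoizj": → "qqacckevf" → "vf" ✓)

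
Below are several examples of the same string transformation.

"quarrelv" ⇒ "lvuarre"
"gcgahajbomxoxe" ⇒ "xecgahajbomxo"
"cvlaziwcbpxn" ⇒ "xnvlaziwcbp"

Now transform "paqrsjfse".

seaqrsjf

In each case the input is transformed by: delete the first character, then move the last 2 characters to the front (rotate right by 2).
Doing the same to "paqrsjfse": "seaqrsjf".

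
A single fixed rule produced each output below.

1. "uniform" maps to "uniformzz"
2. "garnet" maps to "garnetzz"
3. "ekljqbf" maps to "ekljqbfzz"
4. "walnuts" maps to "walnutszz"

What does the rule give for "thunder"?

thunderzz

The transformation: append "zz".
So "thunder" becomes "thunderzz".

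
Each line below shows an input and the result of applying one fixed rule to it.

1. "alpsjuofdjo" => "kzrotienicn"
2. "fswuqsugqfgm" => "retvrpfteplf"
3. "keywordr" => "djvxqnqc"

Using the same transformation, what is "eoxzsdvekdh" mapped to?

ndywcrducjg

Looking at the pairs, the operation is to swap each adjacent pair of characters (1↔2, 3↔4, ...), then shift every letter 1 place backward in the alphabet (wrapping around).
So "eoxzsdvekdh" becomes "ndywcrducjg".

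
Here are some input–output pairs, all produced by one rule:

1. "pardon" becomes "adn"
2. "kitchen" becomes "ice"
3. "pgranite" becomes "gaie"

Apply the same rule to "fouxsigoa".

oxio

The pattern: keep every other character starting from the second (positions 2nd, 4th, 6th, ...).
For "fouxsigoa" the result is "oxio".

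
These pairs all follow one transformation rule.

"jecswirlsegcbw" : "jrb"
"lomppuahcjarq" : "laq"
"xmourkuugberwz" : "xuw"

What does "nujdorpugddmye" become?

npy

The pattern: keep every other character starting from the first (positions 1st, 3rd, 5th, ...), then keep one character in every 3, starting at position 1 (positions 1st, 4th, 7th, ...).
Applying that to "nujdorpugddmye" gives "npy".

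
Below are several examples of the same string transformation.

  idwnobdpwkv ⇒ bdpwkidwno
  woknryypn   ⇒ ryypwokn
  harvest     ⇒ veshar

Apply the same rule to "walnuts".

The transformation: delete the last character, then swap the front and back halves of the string.
On "walnuts" that produces "nutwal".

nutwal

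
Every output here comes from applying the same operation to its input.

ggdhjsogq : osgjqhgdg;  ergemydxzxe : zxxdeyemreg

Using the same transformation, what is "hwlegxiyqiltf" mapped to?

litqfyhiwxlge

What's happening: move the last 3 characters to the front (rotate right by 3), then take characters alternately from the front and the back (1st, last, 2nd, 2nd-last, ...).
Starting from "hwlegxiyqiltf": after the first operation, "ltfhwlegxiyqi"; after the second, "litqfyhiwxlge".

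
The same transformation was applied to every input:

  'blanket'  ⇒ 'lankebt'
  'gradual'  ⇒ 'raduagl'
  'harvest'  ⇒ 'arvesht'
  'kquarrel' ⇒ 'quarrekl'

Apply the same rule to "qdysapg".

Looking at the pairs, the operation is to swap the first and last characters, then move the first character to the end.
On "qdysapg" that produces "dysapqg".

dysapqg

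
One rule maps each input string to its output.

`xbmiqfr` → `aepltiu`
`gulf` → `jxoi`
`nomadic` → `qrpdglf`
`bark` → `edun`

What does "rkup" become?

The rule is to shift every letter 3 places forward in the alphabet (wrapping around).
Doing the same to "rkup": "unxs".

unxs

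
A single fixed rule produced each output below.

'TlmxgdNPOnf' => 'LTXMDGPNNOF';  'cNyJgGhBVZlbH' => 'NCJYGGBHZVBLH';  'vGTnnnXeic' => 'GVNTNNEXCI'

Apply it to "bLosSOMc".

The pattern: swap each adjacent pair of characters (1↔2, 3↔4, ...), then convert every letter to uppercase.
Applying both steps to "bLosSOMc": "LbsoOScM", then "LBSOOSCM".

LBSOOSCM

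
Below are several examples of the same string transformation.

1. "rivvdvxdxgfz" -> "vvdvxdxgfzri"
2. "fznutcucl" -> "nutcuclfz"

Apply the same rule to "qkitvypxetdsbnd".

itvypxetdsbndqk

Each output is the input with this applied: move the first 2 characters to the end (rotate left by 2).
Doing the same to "qkitvypxetdsbnd": "itvypxetdsbndqk".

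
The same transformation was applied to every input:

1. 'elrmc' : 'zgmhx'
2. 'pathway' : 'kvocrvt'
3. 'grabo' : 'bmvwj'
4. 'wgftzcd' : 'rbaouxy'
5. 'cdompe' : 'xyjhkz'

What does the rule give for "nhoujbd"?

The transformation: shift every letter 5 places backward in the alphabet (wrapping around).
Doing the same to "nhoujbd": "icjpewy".

icjpewy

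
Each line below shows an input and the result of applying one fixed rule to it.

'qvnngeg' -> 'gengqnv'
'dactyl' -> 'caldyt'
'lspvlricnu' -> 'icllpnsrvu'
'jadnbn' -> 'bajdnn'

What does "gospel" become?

The transformation: sort the characters into alphabetical order, then swap each adjacent pair of characters (1↔2, 3↔4, ...).
Applying both steps to "gospel": "eglops", then "geolsp".

geolsp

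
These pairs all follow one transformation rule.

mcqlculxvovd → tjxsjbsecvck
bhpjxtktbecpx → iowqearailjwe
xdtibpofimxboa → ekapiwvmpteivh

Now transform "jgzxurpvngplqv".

What's happening: shift every letter 7 places forward in the alphabet (wrapping around).
"jgzxurpvngplqv" → "qngebywcunwsxc".

qngebywcunwsxc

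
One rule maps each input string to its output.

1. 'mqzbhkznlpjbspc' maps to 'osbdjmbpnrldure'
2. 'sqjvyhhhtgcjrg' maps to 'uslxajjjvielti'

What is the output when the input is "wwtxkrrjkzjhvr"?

yyvzmttlmbljxt

In each case the input is transformed by: shift every letter 2 places forward in the alphabet (wrapping around).
So "wwtxkrrjkzjhvr" becomes "yyvzmttlmbljxt".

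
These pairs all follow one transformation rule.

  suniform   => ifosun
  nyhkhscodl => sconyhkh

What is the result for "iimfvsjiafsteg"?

fstiimfvsjia

Looking at the pairs, the operation is to delete the last 2 characters, then move the last 3 characters to the front (rotate right by 3).
Starting from "iimfvsjiafsteg": after the first operation, "iimfvsjiafst"; after the second, "fstiimfvsjia".
(Check on "suniform": → "sunifo" → "ifosun" ✓)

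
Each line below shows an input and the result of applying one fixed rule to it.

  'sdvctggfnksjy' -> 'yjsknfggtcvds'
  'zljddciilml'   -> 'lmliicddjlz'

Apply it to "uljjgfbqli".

ilqbfgjjlu

Looking at the pairs, the operation is to reverse the string.
So "uljjgfbqli" becomes "ilqbfgjjlu".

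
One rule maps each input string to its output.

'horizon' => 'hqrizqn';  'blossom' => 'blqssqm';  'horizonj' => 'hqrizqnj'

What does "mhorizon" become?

mhqrizqn

Rule — replace every "o" with "q".
Doing the same to "mhorizon": "mhqrizqn".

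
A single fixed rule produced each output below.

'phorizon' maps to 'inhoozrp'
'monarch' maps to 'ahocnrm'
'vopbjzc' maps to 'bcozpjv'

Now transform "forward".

The transformation: take characters alternately from the front and the back (1st, last, 2nd, 2nd-last, ...), then swap the first and last characters.
Applying both steps to "forward": "fdorraw", then "wdorraf".

wdorraf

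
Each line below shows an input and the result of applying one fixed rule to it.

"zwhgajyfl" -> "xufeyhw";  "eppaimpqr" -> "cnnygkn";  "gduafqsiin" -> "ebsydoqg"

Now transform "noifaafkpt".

The pattern: shift every letter 2 places backward in the alphabet (wrapping around), then delete the last 2 characters.
Working it through for "noifaafkpt": intermediate "lmgdyydinr", final "lmgdyydi".

lmgdyydi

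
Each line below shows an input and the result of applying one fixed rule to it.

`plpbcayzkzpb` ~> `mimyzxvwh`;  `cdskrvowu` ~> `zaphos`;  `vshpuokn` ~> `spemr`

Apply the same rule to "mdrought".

jaolr

What's happening: delete the last 3 characters, then shift every letter 3 places backward in the alphabet (wrapping around).
Working it through for "mdrought": intermediate "mdrou", final "jaolr".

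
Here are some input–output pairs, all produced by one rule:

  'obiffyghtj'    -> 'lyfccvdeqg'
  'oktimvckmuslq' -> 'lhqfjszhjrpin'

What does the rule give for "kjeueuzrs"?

hgbrbrwop

Each output is the input with this applied: shift every letter 3 places backward in the alphabet (wrapping around).
On "kjeueuzrs" that produces "hgbrbrwop".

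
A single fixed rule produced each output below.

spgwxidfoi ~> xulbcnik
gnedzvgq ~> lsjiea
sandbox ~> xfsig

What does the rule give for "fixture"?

kncyz

Each output is the input with this applied: delete the last 2 characters, then shift every letter 5 places forward in the alphabet (wrapping around).
Applying both steps to "fixture": "fixtu", then "kncyz".
(Check on "gnedzvgq": → "gnedzv" → "lsjiea" ✓)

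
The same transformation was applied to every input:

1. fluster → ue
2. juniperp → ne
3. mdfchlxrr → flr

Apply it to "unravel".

re

The pattern: keep one character in every 3, starting at position 3 (positions 3rd, 6th, 9th, ...).
Doing the same to "unravel": "re".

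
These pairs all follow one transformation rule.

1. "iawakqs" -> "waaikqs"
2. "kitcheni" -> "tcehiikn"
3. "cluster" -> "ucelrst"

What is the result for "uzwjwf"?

zfjuww

In each case the input is transformed by: sort the characters into alphabetical order, then move the last character to the front.
Working it through for "uzwjwf": intermediate "fjuwwz", final "zfjuww".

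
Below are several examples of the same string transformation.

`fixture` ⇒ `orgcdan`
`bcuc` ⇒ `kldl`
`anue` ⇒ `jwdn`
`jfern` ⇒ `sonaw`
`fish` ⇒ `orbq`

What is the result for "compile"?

What's happening: shift every letter 9 places forward in the alphabet (wrapping around).
Doing the same to "compile": "lxvyrun".

lxvyrun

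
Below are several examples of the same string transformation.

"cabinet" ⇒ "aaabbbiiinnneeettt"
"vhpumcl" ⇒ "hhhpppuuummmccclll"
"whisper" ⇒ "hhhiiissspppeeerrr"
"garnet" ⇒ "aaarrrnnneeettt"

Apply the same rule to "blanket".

lllaaannnkkkeeettt

The pattern: repeat every character 3 times, then delete the first 3 characters.
On "blanket" that produces "lllaaannnkkkeeettt".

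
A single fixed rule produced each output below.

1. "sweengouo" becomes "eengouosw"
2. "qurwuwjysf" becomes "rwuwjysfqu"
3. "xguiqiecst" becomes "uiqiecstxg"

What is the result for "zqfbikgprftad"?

What's happening: move the first 2 characters to the end (rotate left by 2).
"zqfbikgprftad" → "fbikgprftadzq".

fbikgprftadzq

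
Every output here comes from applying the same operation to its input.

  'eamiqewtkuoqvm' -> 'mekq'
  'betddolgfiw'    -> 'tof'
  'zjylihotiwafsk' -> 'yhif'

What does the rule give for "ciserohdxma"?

Each output is the input with this applied: keep one character in every 3, starting at position 3 (positions 3rd, 6th, 9th, ...).
Applying that to "ciserohdxma" gives "sox".

sox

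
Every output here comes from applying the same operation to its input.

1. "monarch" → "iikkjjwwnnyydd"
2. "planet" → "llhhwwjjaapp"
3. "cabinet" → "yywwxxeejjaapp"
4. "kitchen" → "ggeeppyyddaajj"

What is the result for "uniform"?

qqjjeebbkknnii

What's happening: shift every letter 4 places backward in the alphabet (wrapping around), then double every character.
Working it through for "uniform": intermediate "qjebkni", final "qqjjeebbkknnii".
(Check on "monarch": → "ikjwnyd" → "iikkjjwwnnyydd" ✓)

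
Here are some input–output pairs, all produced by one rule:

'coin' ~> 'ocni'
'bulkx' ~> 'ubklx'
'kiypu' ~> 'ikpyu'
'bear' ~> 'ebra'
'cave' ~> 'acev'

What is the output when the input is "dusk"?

udks

Rule — swap each adjacent pair of characters (1↔2, 3↔4, ...).
On "dusk" that produces "udks".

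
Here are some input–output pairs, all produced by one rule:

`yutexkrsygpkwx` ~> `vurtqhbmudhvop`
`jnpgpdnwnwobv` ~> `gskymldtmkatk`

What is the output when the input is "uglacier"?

rodbifxz

Looking at the pairs, the operation is to shift every letter 3 places backward in the alphabet (wrapping around), then take characters alternately from the front and the back (1st, last, 2nd, 2nd-last, ...).
Working it through for "uglacier": intermediate "rdixzfbo", final "rodbifxz".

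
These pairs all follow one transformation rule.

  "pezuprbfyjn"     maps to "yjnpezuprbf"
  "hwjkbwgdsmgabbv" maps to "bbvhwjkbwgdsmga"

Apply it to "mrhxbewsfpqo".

In each case the input is transformed by: move the last 3 characters to the front (rotate right by 3).
For "mrhxbewsfpqo" the result is "pqomrhxbewsf".

pqomrhxbewsf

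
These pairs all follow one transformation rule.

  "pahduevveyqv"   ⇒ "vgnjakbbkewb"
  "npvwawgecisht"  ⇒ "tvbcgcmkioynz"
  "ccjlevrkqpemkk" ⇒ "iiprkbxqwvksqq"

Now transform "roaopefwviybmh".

xuguvklcboehsn

The rule is to shift every letter 6 places forward in the alphabet (wrapping around).
Applying that to "roaopefwviybmh" gives "xuguvklcboehsn".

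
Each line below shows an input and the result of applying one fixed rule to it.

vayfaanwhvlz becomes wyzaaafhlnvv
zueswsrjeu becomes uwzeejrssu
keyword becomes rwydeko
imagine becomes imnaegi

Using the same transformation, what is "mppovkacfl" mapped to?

The transformation: sort the characters into alphabetical order, then move the last 3 characters to the front (rotate right by 3).
Working it through for "mppovkacfl": intermediate "acfklmoppv", final "ppvacfklmo".

ppvacfklmo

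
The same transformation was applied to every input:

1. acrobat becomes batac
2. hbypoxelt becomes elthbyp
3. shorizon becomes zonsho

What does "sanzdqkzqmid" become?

What's happening: move the last 3 characters to the front (rotate right by 3), then delete the last 2 characters.
"sanzdqkzqmid" → "midsanzdqkzq" → "midsanzdqk".

midsanzdqk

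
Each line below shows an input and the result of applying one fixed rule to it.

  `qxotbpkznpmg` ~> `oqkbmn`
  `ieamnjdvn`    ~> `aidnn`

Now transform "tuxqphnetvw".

xtnpwt

Each output is the input with this applied: keep every other character starting from the first (positions 1st, 3rd, 5th, ...), then swap each adjacent pair of characters (1↔2, 3↔4, ...).
On "tuxqphnetvw": the first step gives "txpntw", and the second then gives "xtnpwt".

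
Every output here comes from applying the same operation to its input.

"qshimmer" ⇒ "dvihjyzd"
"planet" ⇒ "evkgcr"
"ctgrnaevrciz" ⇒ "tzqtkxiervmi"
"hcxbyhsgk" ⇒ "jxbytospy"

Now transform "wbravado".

rufnsirm

In each case the input is transformed by: shift every letter 9 places backward in the alphabet (wrapping around), then move the last 3 characters to the front (rotate right by 3).
"wbravado" → "nsirmruf" → "rufnsirm".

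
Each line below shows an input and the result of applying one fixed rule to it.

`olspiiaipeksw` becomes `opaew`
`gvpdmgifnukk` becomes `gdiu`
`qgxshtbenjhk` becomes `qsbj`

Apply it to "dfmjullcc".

The pattern: keep one character in every 3, starting at position 1 (positions 1st, 4th, 7th, ...).
"dfmjullcc" → "djl".

djl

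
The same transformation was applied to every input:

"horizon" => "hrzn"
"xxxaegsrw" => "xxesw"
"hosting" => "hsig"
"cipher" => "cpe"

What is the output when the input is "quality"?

qaiy

The rule is to keep every other character starting from the first (positions 1st, 3rd, 5th, ...).
Applying that to "quality" gives "qaiy".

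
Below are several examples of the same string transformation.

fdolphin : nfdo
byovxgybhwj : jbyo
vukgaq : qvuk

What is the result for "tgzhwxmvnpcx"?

The pattern: move the first 3 characters to the end (rotate left by 3), then keep only the last 4 characters.
Applying both steps to "tgzhwxmvnpcx": "hwxmvnpcxtgz", then "xtgz".

xtgz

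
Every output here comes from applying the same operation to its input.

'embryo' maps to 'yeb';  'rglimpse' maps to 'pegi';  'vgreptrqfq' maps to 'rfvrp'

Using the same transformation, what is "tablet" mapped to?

Each output is the input with this applied: swap the front and back halves of the string, then keep every other character starting from the second (positions 2nd, 4th, 6th, ...).
Doing the same to "tablet": "etb".

etb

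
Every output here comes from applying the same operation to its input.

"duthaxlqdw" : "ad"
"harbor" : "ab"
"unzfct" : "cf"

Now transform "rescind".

cd

Looking at the pairs, the operation is to sort the characters into alphabetical order, then keep only the first 2 characters.
So "rescind" becomes "cd".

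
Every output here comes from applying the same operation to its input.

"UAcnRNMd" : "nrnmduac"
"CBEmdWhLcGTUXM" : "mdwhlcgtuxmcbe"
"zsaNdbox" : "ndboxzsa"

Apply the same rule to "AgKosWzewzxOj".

oswzewzxojagk

In each case the input is transformed by: move the first 3 characters to the end (rotate left by 3), then convert every letter to lowercase.
Applying both steps to "AgKosWzewzxOj": "osWzewzxOjAgK", then "oswzewzxojagk".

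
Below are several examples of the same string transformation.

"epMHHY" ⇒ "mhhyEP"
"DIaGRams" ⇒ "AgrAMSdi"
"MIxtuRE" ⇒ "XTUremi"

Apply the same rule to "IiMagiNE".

mAGIneiI

Rule — flip the case of every letter, then move the first 2 characters to the end (rotate left by 2).
Working it through for "IiMagiNE": intermediate "iImAGIne", final "mAGIneiI".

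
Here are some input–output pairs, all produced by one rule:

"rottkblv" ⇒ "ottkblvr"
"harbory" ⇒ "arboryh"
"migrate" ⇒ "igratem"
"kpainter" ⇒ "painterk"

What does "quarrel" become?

uarrelq

The rule is to move the first character to the end.
On "quarrel" that produces "uarrelq".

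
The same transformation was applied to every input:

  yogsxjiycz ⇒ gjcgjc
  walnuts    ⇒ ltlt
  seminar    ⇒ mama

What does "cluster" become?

What's happening: keep one character in every 3, starting at position 3 (positions 3rd, 6th, 9th, ...), then write the whole string twice.
Applying both steps to "cluster": "ue", then "ueue".

ueue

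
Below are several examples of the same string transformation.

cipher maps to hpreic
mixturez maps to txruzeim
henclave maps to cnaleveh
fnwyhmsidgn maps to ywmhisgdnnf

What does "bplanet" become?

Rule — swap each adjacent pair of characters (1↔2, 3↔4, ...), then move the first 2 characters to the end (rotate left by 2).
Starting from "bplanet": after the first operation, "pbalent"; after the second, "alentpb".

alentpb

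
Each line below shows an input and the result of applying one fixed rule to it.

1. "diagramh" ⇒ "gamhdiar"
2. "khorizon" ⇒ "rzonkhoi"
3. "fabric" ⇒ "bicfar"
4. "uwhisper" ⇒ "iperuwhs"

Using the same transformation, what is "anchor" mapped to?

The transformation: swap the front and back halves of the string, then swap the first and last characters.
So "anchor" becomes "coranh".

coranh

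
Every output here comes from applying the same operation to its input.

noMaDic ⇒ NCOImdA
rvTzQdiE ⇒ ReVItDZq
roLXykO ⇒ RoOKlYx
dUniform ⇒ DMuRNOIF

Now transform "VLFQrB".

Each output is the input with this applied: flip the case of every letter, then take characters alternately from the front and the back (1st, last, 2nd, 2nd-last, ...).
Applying both steps to "VLFQrB": "vlfqRb", then "vblRfq".

vblRfq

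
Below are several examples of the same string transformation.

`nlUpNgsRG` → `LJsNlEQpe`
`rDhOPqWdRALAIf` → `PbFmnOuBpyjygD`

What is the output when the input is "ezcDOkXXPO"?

CXAbmIvvnm

Each output is the input with this applied: shift every letter 2 places backward in the alphabet (wrapping around), then flip the case of every letter.
Working it through for "ezcDOkXXPO": intermediate "cxaBMiVVNM", final "CXAbmIvvnm".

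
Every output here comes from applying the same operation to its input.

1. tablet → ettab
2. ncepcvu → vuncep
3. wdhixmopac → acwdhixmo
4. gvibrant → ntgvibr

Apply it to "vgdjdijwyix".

ixvgdjdijw

Each output is the input with this applied: move the last 2 characters to the front (rotate right by 2), then delete the last character.
Working it through for "vgdjdijwyix": intermediate "ixvgdjdijwy", final "ixvgdjdijw".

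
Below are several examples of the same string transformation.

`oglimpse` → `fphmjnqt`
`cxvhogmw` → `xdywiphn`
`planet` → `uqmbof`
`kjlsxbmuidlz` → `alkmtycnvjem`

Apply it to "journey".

What's happening: move the last character to the front, then shift every letter 1 place forward in the alphabet (wrapping around).
Applying both steps to "journey": "yjourne", then "zkpvsof".
(Check on "kjlsxbmuidlz": → "zkjlsxbmuidl" → "alkmtycnvjem" ✓)

zkpvsof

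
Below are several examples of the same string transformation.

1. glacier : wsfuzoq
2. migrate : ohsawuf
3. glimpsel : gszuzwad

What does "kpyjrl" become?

What's happening: move the last 3 characters to the front (rotate right by 3), then shift every letter 12 places backward in the alphabet (wrapping around).
For "kpyjrl", step one produces "jrlkpy"; step two turns that into "xfzydm".

xfzydm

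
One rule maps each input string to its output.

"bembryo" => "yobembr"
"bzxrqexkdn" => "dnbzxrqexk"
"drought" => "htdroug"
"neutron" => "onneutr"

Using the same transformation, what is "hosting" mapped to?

The rule is to move the last 2 characters to the front (rotate right by 2).
For "hosting" the result is "nghosti".

nghosti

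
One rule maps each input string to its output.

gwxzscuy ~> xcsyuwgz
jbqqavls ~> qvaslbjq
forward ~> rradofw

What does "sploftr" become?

Rule — swap each adjacent pair of characters (1↔2, 3↔4, ...), then move the first 3 characters to the end (rotate left by 3).
Applying both steps to "sploftr": "psoltfr", then "ltfrpso".

ltfrpso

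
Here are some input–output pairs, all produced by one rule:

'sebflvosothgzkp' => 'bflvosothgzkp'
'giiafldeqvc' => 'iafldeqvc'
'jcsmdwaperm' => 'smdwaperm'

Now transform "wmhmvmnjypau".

The rule is to delete the first 2 characters.
Applying that to "wmhmvmnjypau" gives "hmvmnjypau".

hmvmnjypau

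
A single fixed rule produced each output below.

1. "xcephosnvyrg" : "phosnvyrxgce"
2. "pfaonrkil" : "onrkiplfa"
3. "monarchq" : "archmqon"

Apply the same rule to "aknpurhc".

purhackn

The pattern: swap the first and last characters, then move the first 3 characters to the end (rotate left by 3).
So "aknpurhc" becomes "purhackn".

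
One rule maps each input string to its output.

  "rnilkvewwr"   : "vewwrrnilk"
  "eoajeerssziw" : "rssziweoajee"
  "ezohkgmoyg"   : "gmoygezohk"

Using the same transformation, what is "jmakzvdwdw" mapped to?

vdwdwjmakz

Looking at the pairs, the operation is to swap the front and back halves of the string.
"jmakzvdwdw" → "vdwdwjmakz".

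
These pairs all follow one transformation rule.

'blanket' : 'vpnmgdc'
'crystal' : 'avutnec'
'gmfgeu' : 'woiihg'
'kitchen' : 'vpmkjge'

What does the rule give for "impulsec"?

The rule is to sort the characters into reverse alphabetical order, then shift every letter 2 places forward in the alphabet (wrapping around).
Working it through for "impulsec": intermediate "uspmliec", final "wuronkge".

wuronkge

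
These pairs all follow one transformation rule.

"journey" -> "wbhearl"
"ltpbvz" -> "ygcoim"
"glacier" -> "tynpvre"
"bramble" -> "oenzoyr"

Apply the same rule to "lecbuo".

yrpohb

The rule is to shift every letter 13 places forward in the alphabet (wrapping around) — i.e. ROT13.
For "lecbuo" the result is "yrpohb".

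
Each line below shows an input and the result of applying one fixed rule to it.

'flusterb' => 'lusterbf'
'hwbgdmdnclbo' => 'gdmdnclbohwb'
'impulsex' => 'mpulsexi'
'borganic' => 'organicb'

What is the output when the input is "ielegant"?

eleganti

The rule is to swap the front and back halves of the string, then move the last 3 characters to the front (rotate right by 3).
Starting from "ielegant": after the first operation, "gantiele"; after the second, "eleganti".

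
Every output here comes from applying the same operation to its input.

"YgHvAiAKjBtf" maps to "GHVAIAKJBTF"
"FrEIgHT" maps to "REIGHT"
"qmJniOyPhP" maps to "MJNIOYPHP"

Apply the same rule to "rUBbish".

UBBISH

The rule is to delete the first character, then convert every letter to uppercase.
For "rUBbish", step one produces "UBbish"; step two turns that into "UBBISH".
(Check on "qmJniOyPhP": → "mJniOyPhP" → "MJNIOYPHP" ✓)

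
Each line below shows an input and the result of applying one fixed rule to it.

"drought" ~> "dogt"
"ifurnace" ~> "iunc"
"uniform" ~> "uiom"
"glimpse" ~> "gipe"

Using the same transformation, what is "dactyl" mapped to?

In each case the input is transformed by: keep every other character starting from the first (positions 1st, 3rd, 5th, ...).
Doing the same to "dactyl": "dcy".

dcy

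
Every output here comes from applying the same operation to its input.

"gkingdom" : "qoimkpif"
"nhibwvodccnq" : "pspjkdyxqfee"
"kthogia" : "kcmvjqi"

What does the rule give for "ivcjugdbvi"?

xkkxelwifd

What's happening: move the last 2 characters to the front (rotate right by 2), then shift every letter 2 places forward in the alphabet (wrapping around).
On "ivcjugdbvi": the first step gives "viivcjugdb", and the second then gives "xkkxelwifd".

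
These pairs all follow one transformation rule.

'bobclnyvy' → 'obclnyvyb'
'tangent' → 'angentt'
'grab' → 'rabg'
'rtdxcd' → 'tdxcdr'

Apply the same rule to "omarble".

marbleo

What's happening: move the first character to the end.
On "omarble" that produces "marbleo".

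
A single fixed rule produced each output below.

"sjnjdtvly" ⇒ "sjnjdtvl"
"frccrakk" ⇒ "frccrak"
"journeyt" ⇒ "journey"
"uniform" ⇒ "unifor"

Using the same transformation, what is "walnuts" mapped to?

walnut

The transformation: delete the last character.
Applying that to "walnuts" gives "walnut".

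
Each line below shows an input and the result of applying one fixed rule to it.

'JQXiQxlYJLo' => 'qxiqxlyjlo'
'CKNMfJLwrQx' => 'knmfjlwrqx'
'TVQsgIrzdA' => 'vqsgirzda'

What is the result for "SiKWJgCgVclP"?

Looking at the pairs, the operation is to delete the first character, then convert every letter to lowercase.
Starting from "SiKWJgCgVclP": after the first operation, "iKWJgCgVclP"; after the second, "ikwjgcgvclp".

ikwjgcgvclp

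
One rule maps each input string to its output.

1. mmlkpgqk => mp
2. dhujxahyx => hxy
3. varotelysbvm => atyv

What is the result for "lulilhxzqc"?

ulz

Each output is the input with this applied: delete the last character, then keep one character in every 3, starting at position 2 (positions 2nd, 5th, 8th, ...).
For "lulilhxzqc", step one produces "lulilhxzq"; step two turns that into "ulz".
(Check on "mmlkpgqk": → "mmlkpgq" → "mp" ✓)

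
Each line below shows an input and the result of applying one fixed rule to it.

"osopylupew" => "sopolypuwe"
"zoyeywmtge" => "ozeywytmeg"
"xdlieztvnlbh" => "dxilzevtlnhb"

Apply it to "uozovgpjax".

ouozgvjpxa

Looking at the pairs, the operation is to swap each adjacent pair of characters (1↔2, 3↔4, ...).
Doing the same to "uozovgpjax": "ouozgvjpxa".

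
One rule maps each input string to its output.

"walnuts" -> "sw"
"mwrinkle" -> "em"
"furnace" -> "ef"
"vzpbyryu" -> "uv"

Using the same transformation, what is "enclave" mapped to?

What's happening: move the last character to the front, then keep only the first 2 characters.
Applying both steps to "enclave": "eenclav", then "ee".

ee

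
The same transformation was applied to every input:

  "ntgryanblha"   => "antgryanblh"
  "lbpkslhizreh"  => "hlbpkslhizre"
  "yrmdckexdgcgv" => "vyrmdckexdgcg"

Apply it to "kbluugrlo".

okbluugrl

The rule is to move the last character to the front.
"kbluugrlo" → "okbluugrl".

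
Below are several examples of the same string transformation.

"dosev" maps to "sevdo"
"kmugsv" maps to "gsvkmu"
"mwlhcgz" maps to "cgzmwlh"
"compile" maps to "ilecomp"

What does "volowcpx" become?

The transformation: move the last 3 characters to the front (rotate right by 3).
Applying that to "volowcpx" gives "cpxvolow".

cpxvolow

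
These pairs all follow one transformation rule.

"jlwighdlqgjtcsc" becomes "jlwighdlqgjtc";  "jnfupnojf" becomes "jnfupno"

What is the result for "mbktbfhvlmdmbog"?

In each case the input is transformed by: delete the last 2 characters.
So "mbktbfhvlmdmbog" becomes "mbktbfhvlmdmb".

mbktbfhvlmdmb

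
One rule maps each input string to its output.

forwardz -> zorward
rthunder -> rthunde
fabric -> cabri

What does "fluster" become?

Looking at the pairs, the operation is to delete the first character, then move the last character to the front.
For "fluster" the result is "rluste".

rluste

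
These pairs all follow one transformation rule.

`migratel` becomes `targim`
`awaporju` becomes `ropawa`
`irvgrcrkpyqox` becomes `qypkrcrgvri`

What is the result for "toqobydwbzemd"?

What's happening: delete the last 2 characters, then reverse the string.
Starting from "toqobydwbzemd": after the first operation, "toqobydwbze"; after the second, "ezbwdyboqot".

ezbwdyboqot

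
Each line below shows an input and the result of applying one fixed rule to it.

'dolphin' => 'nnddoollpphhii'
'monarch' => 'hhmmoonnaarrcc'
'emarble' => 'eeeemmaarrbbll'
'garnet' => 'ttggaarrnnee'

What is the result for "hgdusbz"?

Looking at the pairs, the operation is to move the last character to the front, then double every character.
Applying that to "hgdusbz" gives "zzhhggdduussbb".

zzhhggdduussbb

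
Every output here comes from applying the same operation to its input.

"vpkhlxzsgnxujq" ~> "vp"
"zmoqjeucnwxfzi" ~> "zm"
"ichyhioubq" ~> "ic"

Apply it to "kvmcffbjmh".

In each case the input is transformed by: keep only the first 2 characters.
Doing the same to "kvmcffbjmh": "kv".

kv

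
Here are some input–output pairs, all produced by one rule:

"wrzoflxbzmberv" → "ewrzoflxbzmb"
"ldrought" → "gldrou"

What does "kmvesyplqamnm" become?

mkmvesyplqa

The pattern: delete the last 2 characters, then move the last character to the front.
"kmvesyplqamnm" → "kmvesyplqam" → "mkmvesyplqa".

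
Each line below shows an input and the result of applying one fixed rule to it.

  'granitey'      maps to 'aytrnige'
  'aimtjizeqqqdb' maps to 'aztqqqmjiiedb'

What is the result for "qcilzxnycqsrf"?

Each output is the input with this applied: sort the characters into reverse alphabetical order, then move the last character to the front.
Working it through for "qcilzxnycqsrf": intermediate "zyxsrqqnlifcc", final "czyxsrqqnlifc".

czyxsrqqnlifc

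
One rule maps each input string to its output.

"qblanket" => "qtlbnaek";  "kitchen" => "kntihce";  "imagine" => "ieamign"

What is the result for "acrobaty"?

ayrcbota

Rule — move the last character to the front, then swap each adjacent pair of characters (1↔2, 3↔4, ...).
So "acrobaty" becomes "ayrcbota".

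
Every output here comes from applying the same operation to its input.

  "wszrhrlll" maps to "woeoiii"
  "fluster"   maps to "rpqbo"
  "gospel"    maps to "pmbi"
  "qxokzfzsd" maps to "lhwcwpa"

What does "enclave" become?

zixsb

What's happening: delete the first 2 characters, then shift every letter 3 places backward in the alphabet (wrapping around).
On "enclave": the first step gives "clave", and the second then gives "zixsb".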